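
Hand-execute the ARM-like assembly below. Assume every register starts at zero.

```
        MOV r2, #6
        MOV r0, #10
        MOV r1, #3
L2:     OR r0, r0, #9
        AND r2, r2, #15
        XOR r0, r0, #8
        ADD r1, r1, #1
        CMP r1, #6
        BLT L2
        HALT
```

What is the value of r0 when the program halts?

MOV r2, #6 → r2=6
MOV r0, #10 → r0=10
MOV r1, #3 → r1=3
OR r0, r0, #9 → r0=10|9=11
AND r2, r2, #15 → r2=6&15=6
XOR r0, r0, #8 → r0=11^8=3
ADD r1, r1, #1 → r1=3+1=4
CMP r1, #6  (cmp 4,6)
BLT L2: taken
OR r0, r0, #9 → r0=3|9=11
AND r2, r2, #15 → r2=6&15=6
XOR r0, r0, #8 → r0=11^8=3
ADD r1, r1, #1 → r1=4+1=5
CMP r1, #6  (cmp 5,6)
BLT L2: taken
OR r0, r0, #9 → r0=3|9=11
AND r2, r2, #15 → r2=6&15=6
XOR r0, r0, #8 → r0=11^8=3
ADD r1, r1, #1 → r1=5+1=6
CMP r1, #6  (cmp 6,6)
BLT L2: not taken
halt.

3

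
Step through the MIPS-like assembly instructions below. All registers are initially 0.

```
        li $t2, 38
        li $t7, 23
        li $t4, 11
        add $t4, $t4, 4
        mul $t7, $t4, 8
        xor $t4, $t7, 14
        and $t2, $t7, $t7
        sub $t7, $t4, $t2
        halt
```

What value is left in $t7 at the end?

$t2=38
$t7=23
$t4=11
$t4=11+4=15
$t7=15*8=120
$t4=120^14=118
$t2=120&120=120
$t7=118-120=-2
halt.

-2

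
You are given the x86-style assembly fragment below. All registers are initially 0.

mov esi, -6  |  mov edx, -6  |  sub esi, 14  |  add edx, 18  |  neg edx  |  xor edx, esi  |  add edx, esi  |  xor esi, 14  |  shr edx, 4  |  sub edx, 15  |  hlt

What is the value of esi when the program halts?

after mov esi, -6: esi=-6
after mov edx, -6: edx=-6
after sub esi, 14: esi=(-6)-14=-20
after add edx, 18: edx=(-6)+18=12
after neg edx: edx=-(12)=-12
after xor edx, esi: edx=(-12)^(-20)=24
after add edx, esi: edx=24+(-20)=4
after xor esi, 14: esi=(-20)^14=-30
after shr edx, 4: edx=4>>4=0
after sub edx, 15: edx=0-15=-15
halt.

-30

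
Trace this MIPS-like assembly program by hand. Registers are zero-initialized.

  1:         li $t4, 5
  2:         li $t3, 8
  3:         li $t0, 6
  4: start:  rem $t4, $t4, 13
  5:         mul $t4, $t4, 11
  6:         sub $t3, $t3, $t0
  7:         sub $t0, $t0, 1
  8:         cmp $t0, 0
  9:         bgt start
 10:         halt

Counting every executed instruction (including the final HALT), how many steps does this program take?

after li $t4, 5: $t4=5
after li $t3, 8: $t3=8
after li $t0, 6: $t0=6
after rem $t4, $t4, 13: $t4=5%13=5
after mul $t4, $t4, 11: $t4=5*11=55
after sub $t3, $t3, $t0: $t3=8-6=2
after sub $t0, $t0, 1: $t0=6-1=5
cmp $t0, 0  (cmp 5,0)
bgt start: taken
after rem $t4, $t4, 13: $t4=55%13=3
after mul $t4, $t4, 11: $t4=3*11=33
after sub $t3, $t3, $t0: $t3=2-5=-3
after sub $t0, $t0, 1: $t0=5-1=4
cmp $t0, 0  (cmp 4,0)
bgt start: taken
after rem $t4, $t4, 13: $t4=33%13=7
after mul $t4, $t4, 11: $t4=7*11=77
after sub $t3, $t3, $t0: $t3=(-3)-4=-7
after sub $t0, $t0, 1: $t0=4-1=3
cmp $t0, 0  (cmp 3,0)
bgt start: taken
after rem $t4, $t4, 13: $t4=77%13=12
after mul $t4, $t4, 11: $t4=12*11=132
after sub $t3, $t3, $t0: $t3=(-7)-3=-10
after sub $t0, $t0, 1: $t0=3-1=2
cmp $t0, 0  (cmp 2,0)
bgt start: taken
after rem $t4, $t4, 13: $t4=132%13=2
after mul $t4, $t4, 11: $t4=2*11=22
after sub $t3, $t3, $t0: $t3=(-10)-2=-12
after sub $t0, $t0, 1: $t0=2-1=1
cmp $t0, 0  (cmp 1,0)
bgt start: taken
after rem $t4, $t4, 13: $t4=22%13=9
after mul $t4, $t4, 11: $t4=9*11=99
after sub $t3, $t3, $t0: $t3=(-12)-1=-13
after sub $t0, $t0, 1: $t0=1-1=0
cmp $t0, 0  (cmp 0,0)
bgt start: not taken
halt.
Total executed instructions: 40.

40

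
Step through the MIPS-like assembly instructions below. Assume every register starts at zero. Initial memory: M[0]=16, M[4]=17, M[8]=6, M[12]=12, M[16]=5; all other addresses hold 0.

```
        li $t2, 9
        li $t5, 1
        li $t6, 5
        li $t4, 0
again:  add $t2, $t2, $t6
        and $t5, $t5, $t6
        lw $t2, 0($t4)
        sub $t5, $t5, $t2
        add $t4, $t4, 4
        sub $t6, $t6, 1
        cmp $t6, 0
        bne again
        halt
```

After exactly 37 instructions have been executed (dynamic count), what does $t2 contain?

$t2=9
$t5=1
$t6=5
$t4=0
$t2=9+5=14
$t5=1&5=1
$t2=M[0]=16
$t5=1-16=-15
$t4=0+4=4
$t6=5-1=4
cmp $t6, 0  (cmp 4,0)
bne again: taken
$t2=16+4=20
$t5=(-15)&4=0
$t2=M[4]=17
$t5=0-17=-17
$t4=4+4=8
$t6=4-1=3
cmp $t6, 0  (cmp 3,0)
bne again: taken
$t2=17+3=20
$t5=(-17)&3=3
$t2=M[8]=6
$t5=3-6=-3
$t4=8+4=12
$t6=3-1=2
cmp $t6, 0  (cmp 2,0)
bne again: taken
$t2=6+2=8
$t5=(-3)&2=0
$t2=M[12]=12
$t5=0-12=-12
$t4=12+4=16
$t6=2-1=1
cmp $t6, 0  (cmp 1,0)
bne again: taken
$t2=12+1=13
After step 37: $t2 = 13.

13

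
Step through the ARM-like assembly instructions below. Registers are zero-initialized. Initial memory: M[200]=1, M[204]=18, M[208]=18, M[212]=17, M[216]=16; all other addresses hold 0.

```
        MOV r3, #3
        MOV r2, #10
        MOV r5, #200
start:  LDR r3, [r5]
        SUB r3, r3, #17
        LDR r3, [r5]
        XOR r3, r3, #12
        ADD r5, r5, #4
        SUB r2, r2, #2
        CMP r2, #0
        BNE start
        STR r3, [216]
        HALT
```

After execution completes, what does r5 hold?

r3=3
r2=10
r5=200
r3=M[200]=1
r3=1-17=-16
r3=M[200]=1
r3=1^12=13
r5=200+4=204
r2=10-2=8
CMP r2, #0  (cmp 8,0)
BNE start: taken
r3=M[204]=18
r3=18-17=1
r3=M[204]=18
r3=18^12=30
r5=204+4=208
r2=8-2=6
CMP r2, #0  (cmp 6,0)
BNE start: taken
r3=M[208]=18
r3=18-17=1
r3=M[208]=18
r3=18^12=30
r5=208+4=212
r2=6-2=4
CMP r2, #0  (cmp 4,0)
BNE start: taken
r3=M[212]=17
r3=17-17=0
r3=M[212]=17
r3=17^12=29
r5=212+4=216
r2=4-2=2
CMP r2, #0  (cmp 2,0)
BNE start: taken
r3=M[216]=16
r3=16-17=-1
r3=M[216]=16
r3=16^12=28
r5=216+4=220
r2=2-2=0
CMP r2, #0  (cmp 0,0)
BNE start: not taken
STR r3, [216] → M[216]=28
halt.

220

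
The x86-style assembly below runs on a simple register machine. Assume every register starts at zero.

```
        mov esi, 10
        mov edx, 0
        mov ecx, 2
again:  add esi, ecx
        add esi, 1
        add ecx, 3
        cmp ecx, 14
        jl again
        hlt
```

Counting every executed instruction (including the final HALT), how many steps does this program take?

24

esi=10
edx=0
ecx=2
esi=10+2=12
esi=12+1=13
ecx=2+3=5
cmp ecx, 14  (cmp 5,14)
jl again: taken
esi=13+5=18
esi=18+1=19
ecx=5+3=8
cmp ecx, 14  (cmp 8,14)
jl again: taken
esi=19+8=27
esi=27+1=28
ecx=8+3=11
cmp ecx, 14  (cmp 11,14)
jl again: taken
esi=28+11=39
esi=39+1=40
ecx=11+3=14
cmp ecx, 14  (cmp 14,14)
jl again: not taken
halt.
Total executed instructions: 24.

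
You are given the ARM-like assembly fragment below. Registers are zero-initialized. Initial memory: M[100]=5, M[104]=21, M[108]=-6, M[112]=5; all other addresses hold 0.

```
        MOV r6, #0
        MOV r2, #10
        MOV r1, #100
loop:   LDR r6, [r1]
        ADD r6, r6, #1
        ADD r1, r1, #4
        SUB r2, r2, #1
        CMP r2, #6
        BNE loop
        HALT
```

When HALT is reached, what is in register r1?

r6=0
r2=10
r1=100
r6=M[100]=5
r6=5+1=6
r1=100+4=104
r2=10-1=9
CMP r2, #6  (cmp 9,6)
BNE loop: taken
r6=M[104]=21
r6=21+1=22
r1=104+4=108
r2=9-1=8
CMP r2, #6  (cmp 8,6)
BNE loop: taken
r6=M[108]=-6
r6=(-6)+1=-5
r1=108+4=112
r2=8-1=7
CMP r2, #6  (cmp 7,6)
BNE loop: taken
r6=M[112]=5
r6=5+1=6
r1=112+4=116
r2=7-1=6
CMP r2, #6  (cmp 6,6)
BNE loop: not taken
halt.

116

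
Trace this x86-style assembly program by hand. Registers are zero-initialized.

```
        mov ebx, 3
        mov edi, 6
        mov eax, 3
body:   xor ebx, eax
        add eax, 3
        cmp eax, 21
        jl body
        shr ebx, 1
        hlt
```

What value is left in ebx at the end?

mov ebx, 3 → ebx=3
mov edi, 6 → edi=6
mov eax, 3 → eax=3
xor ebx, eax → ebx=3^3=0
add eax, 3 → eax=3+3=6
cmp eax, 21  (cmp 6,21)
jl body: taken
xor ebx, eax → ebx=0^6=6
add eax, 3 → eax=6+3=9
cmp eax, 21  (cmp 9,21)
jl body: taken
xor ebx, eax → ebx=6^9=15
add eax, 3 → eax=9+3=12
cmp eax, 21  (cmp 12,21)
jl body: taken
xor ebx, eax → ebx=15^12=3
add eax, 3 → eax=12+3=15
cmp eax, 21  (cmp 15,21)
jl body: taken
xor ebx, eax → ebx=3^15=12
add eax, 3 → eax=15+3=18
cmp eax, 21  (cmp 18,21)
jl body: taken
xor ebx, eax → ebx=12^18=30
add eax, 3 → eax=18+3=21
cmp eax, 21  (cmp 21,21)
jl body: not taken
shr ebx, 1 → ebx=30>>1=15
halt.

15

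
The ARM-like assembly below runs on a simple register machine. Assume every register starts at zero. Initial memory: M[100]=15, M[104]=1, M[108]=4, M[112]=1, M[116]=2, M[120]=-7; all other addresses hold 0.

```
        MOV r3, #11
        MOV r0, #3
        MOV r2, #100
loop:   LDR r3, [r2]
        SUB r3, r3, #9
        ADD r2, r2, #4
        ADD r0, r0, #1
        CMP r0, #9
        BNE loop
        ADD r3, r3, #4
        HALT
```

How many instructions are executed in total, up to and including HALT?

r3=11
r0=3
r2=100
r3=M[100]=15
r3=15-9=6
r2=100+4=104
r0=3+1=4
CMP r0, #9  (cmp 4,9)
BNE loop: taken
r3=M[104]=1
r3=1-9=-8
r2=104+4=108
r0=4+1=5
CMP r0, #9  (cmp 5,9)
BNE loop: taken
r3=M[108]=4
r3=4-9=-5
r2=108+4=112
r0=5+1=6
CMP r0, #9  (cmp 6,9)
BNE loop: taken
r3=M[112]=1
r3=1-9=-8
r2=112+4=116
r0=6+1=7
CMP r0, #9  (cmp 7,9)
BNE loop: taken
r3=M[116]=2
r3=2-9=-7
r2=116+4=120
r0=7+1=8
CMP r0, #9  (cmp 8,9)
BNE loop: taken
r3=M[120]=-7
r3=(-7)-9=-16
r2=120+4=124
r0=8+1=9
CMP r0, #9  (cmp 9,9)
BNE loop: not taken
r3=(-16)+4=-12
halt.
Total executed instructions: 41.

41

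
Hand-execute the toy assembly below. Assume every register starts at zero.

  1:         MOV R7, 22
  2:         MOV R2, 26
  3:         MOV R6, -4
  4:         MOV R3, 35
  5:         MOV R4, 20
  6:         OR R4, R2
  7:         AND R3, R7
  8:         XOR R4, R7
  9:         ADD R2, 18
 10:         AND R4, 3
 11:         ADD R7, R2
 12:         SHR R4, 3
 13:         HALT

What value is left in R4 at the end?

R7=22
R2=26
R6=-4
R3=35
R4=20
R4=20|26=30
R3=35&22=2
R4=30^22=8
R2=26+18=44
R4=8&3=0
R7=22+44=66
R4=0>>3=0
halt.

0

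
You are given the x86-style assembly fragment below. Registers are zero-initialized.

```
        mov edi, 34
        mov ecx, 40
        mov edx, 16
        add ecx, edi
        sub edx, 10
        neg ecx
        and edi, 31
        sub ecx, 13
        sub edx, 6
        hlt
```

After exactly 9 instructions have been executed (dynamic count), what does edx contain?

0

mov edi, 34 → edi=34
mov ecx, 40 → ecx=40
mov edx, 16 → edx=16
add ecx, edi → ecx=40+34=74
sub edx, 10 → edx=16-10=6
neg ecx → ecx=-(74)=-74
and edi, 31 → edi=34&31=2
sub ecx, 13 → ecx=(-74)-13=-87
sub edx, 6 → edx=6-6=0
After step 9: edx = 0.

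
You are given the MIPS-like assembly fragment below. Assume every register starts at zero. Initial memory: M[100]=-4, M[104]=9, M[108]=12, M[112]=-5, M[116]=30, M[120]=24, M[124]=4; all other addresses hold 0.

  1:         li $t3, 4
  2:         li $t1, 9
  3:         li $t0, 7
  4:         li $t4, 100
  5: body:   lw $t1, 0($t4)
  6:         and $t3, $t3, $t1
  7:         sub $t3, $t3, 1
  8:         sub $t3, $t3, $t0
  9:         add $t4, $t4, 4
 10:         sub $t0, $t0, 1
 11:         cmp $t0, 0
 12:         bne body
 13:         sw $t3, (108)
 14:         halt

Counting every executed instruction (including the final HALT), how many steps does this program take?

after li $t3, 4: $t3=4
after li $t1, 9: $t1=9
after li $t0, 7: $t0=7
after li $t4, 100: $t4=100
after lw $t1, 0($t4): $t1=M[100]=-4
after and $t3, $t3, $t1: $t3=4&(-4)=4
after sub $t3, $t3, 1: $t3=4-1=3
after sub $t3, $t3, $t0: $t3=3-7=-4
after add $t4, $t4, 4: $t4=100+4=104
after sub $t0, $t0, 1: $t0=7-1=6
cmp $t0, 0  (cmp 6,0)
bne body: taken
after lw $t1, 0($t4): $t1=M[104]=9
after and $t3, $t3, $t1: $t3=(-4)&9=8
after sub $t3, $t3, 1: $t3=8-1=7
after sub $t3, $t3, $t0: $t3=7-6=1
after add $t4, $t4, 4: $t4=104+4=108
after sub $t0, $t0, 1: $t0=6-1=5
cmp $t0, 0  (cmp 5,0)
bne body: taken
after lw $t1, 0($t4): $t1=M[108]=12
after and $t3, $t3, $t1: $t3=1&12=0
after sub $t3, $t3, 1: $t3=0-1=-1
after sub $t3, $t3, $t0: $t3=(-1)-5=-6
after add $t4, $t4, 4: $t4=108+4=112
after sub $t0, $t0, 1: $t0=5-1=4
cmp $t0, 0  (cmp 4,0)
bne body: taken
after lw $t1, 0($t4): $t1=M[112]=-5
after and $t3, $t3, $t1: $t3=(-6)&(-5)=-6
after sub $t3, $t3, 1: $t3=(-6)-1=-7
after sub $t3, $t3, $t0: $t3=(-7)-4=-11
after add $t4, $t4, 4: $t4=112+4=116
after sub $t0, $t0, 1: $t0=4-1=3
cmp $t0, 0  (cmp 3,0)
bne body: taken
after lw $t1, 0($t4): $t1=M[116]=30
after and $t3, $t3, $t1: $t3=(-11)&30=20
after sub $t3, $t3, 1: $t3=20-1=19
after sub $t3, $t3, $t0: $t3=19-3=16
after add $t4, $t4, 4: $t4=116+4=120
after sub $t0, $t0, 1: $t0=3-1=2
cmp $t0, 0  (cmp 2,0)
bne body: taken
after lw $t1, 0($t4): $t1=M[120]=24
after and $t3, $t3, $t1: $t3=16&24=16
after sub $t3, $t3, 1: $t3=16-1=15
after sub $t3, $t3, $t0: $t3=15-2=13
after add $t4, $t4, 4: $t4=120+4=124
after sub $t0, $t0, 1: $t0=2-1=1
cmp $t0, 0  (cmp 1,0)
bne body: taken
after lw $t1, 0($t4): $t1=M[124]=4
after and $t3, $t3, $t1: $t3=13&4=4
after sub $t3, $t3, 1: $t3=4-1=3
after sub $t3, $t3, $t0: $t3=3-1=2
after add $t4, $t4, 4: $t4=124+4=128
after sub $t0, $t0, 1: $t0=1-1=0
cmp $t0, 0  (cmp 0,0)
bne body: not taken
sw $t3, (108) → M[108]=2
halt.
Total executed instructions: 62.

62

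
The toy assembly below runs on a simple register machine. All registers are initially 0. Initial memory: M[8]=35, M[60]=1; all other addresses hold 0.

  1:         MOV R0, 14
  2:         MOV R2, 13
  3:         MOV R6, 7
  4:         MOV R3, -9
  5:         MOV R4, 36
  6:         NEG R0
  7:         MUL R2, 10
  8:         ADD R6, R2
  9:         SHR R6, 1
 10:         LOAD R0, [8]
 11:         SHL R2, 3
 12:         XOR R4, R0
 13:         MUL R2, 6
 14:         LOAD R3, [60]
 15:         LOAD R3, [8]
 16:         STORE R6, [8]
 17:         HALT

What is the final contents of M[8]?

MOV R0, 14 → R0=14
MOV R2, 13 → R2=13
MOV R6, 7 → R6=7
MOV R3, -9 → R3=-9
MOV R4, 36 → R4=36
NEG R0 → R0=-(14)=-14
MUL R2, 10 → R2=13*10=130
ADD R6, R2 → R6=7+130=137
SHR R6, 1 → R6=137>>1=68
LOAD R0, [8] → R0=M[8]=35
SHL R2, 3 → R2=130<<3=1040
XOR R4, R0 → R4=36^35=7
MUL R2, 6 → R2=1040*6=6240
LOAD R3, [60] → R3=M[60]=1
LOAD R3, [8] → R3=M[8]=35
STORE R6, [8] → M[8]=68
halt.

68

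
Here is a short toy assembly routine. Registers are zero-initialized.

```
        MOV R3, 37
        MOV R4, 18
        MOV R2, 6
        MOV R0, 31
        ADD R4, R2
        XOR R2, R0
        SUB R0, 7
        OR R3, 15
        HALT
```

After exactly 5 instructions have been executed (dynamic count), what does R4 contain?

24

after MOV R3, 37: R3=37
after MOV R4, 18: R4=18
after MOV R2, 6: R2=6
after MOV R0, 31: R0=31
after ADD R4, R2: R4=18+6=24
After step 5: R4 = 24.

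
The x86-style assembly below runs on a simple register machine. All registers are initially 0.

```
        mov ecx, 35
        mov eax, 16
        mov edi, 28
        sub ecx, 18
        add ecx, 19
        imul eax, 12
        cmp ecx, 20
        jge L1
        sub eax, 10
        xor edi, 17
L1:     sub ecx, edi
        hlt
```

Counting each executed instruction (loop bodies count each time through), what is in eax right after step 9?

after mov ecx, 35: ecx=35
after mov eax, 16: eax=16
after mov edi, 28: edi=28
after sub ecx, 18: ecx=35-18=17
after add ecx, 19: ecx=17+19=36
after imul eax, 12: eax=16*12=192
cmp ecx, 20  (cmp 36,20)
jge L1: taken
after sub ecx, edi: ecx=36-28=8
After step 9: eax = 192.

192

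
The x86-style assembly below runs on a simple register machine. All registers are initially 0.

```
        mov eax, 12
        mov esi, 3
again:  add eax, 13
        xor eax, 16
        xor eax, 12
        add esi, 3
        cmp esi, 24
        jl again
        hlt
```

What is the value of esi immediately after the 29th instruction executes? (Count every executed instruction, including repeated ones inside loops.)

eax=12
esi=3
eax=12+13=25
eax=25^16=9
eax=9^12=5
esi=3+3=6
cmp esi, 24  (cmp 6,24)
jl again: taken
eax=5+13=18
eax=18^16=2
eax=2^12=14
esi=6+3=9
cmp esi, 24  (cmp 9,24)
jl again: taken
eax=14+13=27
eax=27^16=11
eax=11^12=7
esi=9+3=12
cmp esi, 24  (cmp 12,24)
jl again: taken
eax=7+13=20
eax=20^16=4
eax=4^12=8
esi=12+3=15
cmp esi, 24  (cmp 15,24)
jl again: taken
eax=8+13=21
eax=21^16=5
eax=5^12=9
After step 29: esi = 15.

15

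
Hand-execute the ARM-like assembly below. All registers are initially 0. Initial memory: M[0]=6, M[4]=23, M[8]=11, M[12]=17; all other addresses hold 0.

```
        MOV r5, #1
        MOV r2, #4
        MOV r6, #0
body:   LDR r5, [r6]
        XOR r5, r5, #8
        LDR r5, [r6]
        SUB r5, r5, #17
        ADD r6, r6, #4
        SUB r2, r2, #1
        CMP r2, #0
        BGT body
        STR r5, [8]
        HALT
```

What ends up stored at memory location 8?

r5=1
r2=4
r6=0
r5=M[0]=6
r5=6^8=14
r5=M[0]=6
r5=6-17=-11
r6=0+4=4
r2=4-1=3
CMP r2, #0  (cmp 3,0)
BGT body: taken
r5=M[4]=23
r5=23^8=31
r5=M[4]=23
r5=23-17=6
r6=4+4=8
r2=3-1=2
CMP r2, #0  (cmp 2,0)
BGT body: taken
r5=M[8]=11
r5=11^8=3
r5=M[8]=11
r5=11-17=-6
r6=8+4=12
r2=2-1=1
CMP r2, #0  (cmp 1,0)
BGT body: taken
r5=M[12]=17
r5=17^8=25
r5=M[12]=17
r5=17-17=0
r6=12+4=16
r2=1-1=0
CMP r2, #0  (cmp 0,0)
BGT body: not taken
STR r5, [8] → M[8]=0
halt.

0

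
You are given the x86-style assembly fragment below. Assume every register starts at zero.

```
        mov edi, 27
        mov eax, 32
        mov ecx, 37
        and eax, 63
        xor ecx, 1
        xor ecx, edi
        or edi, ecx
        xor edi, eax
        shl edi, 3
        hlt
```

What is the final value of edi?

248

edi=27
eax=32
ecx=37
eax=32&63=32
ecx=37^1=36
ecx=36^27=63
edi=27|63=63
edi=63^32=31
edi=31<<3=248
halt.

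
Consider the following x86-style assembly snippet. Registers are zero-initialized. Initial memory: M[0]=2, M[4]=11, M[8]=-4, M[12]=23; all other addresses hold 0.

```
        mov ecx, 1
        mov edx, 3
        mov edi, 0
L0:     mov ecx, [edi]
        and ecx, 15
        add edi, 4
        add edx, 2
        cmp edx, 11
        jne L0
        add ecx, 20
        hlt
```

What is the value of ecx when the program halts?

27

after mov ecx, 1: ecx=1
after mov edx, 3: edx=3
after mov edi, 0: edi=0
after mov ecx, [edi]: ecx=M[0]=2
after and ecx, 15: ecx=2&15=2
after add edi, 4: edi=0+4=4
after add edx, 2: edx=3+2=5
cmp edx, 11  (cmp 5,11)
jne L0: taken
after mov ecx, [edi]: ecx=M[4]=11
after and ecx, 15: ecx=11&15=11
after add edi, 4: edi=4+4=8
after add edx, 2: edx=5+2=7
cmp edx, 11  (cmp 7,11)
jne L0: taken
after mov ecx, [edi]: ecx=M[8]=-4
after and ecx, 15: ecx=(-4)&15=12
after add edi, 4: edi=8+4=12
after add edx, 2: edx=7+2=9
cmp edx, 11  (cmp 9,11)
jne L0: taken
after mov ecx, [edi]: ecx=M[12]=23
after and ecx, 15: ecx=23&15=7
after add edi, 4: edi=12+4=16
after add edx, 2: edx=9+2=11
cmp edx, 11  (cmp 11,11)
jne L0: not taken
after add ecx, 20: ecx=7+20=27
halt.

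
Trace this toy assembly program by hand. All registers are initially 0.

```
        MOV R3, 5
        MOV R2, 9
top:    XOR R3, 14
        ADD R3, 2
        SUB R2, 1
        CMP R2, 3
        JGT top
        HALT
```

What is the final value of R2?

3

MOV R3, 5 → R3=5
MOV R2, 9 → R2=9
XOR R3, 14 → R3=5^14=11
ADD R3, 2 → R3=11+2=13
SUB R2, 1 → R2=9-1=8
CMP R2, 3  (cmp 8,3)
JGT top: taken
XOR R3, 14 → R3=13^14=3
ADD R3, 2 → R3=3+2=5
SUB R2, 1 → R2=8-1=7
CMP R2, 3  (cmp 7,3)
JGT top: taken
XOR R3, 14 → R3=5^14=11
ADD R3, 2 → R3=11+2=13
SUB R2, 1 → R2=7-1=6
CMP R2, 3  (cmp 6,3)
JGT top: taken
XOR R3, 14 → R3=13^14=3
ADD R3, 2 → R3=3+2=5
SUB R2, 1 → R2=6-1=5
CMP R2, 3  (cmp 5,3)
JGT top: taken
XOR R3, 14 → R3=5^14=11
ADD R3, 2 → R3=11+2=13
SUB R2, 1 → R2=5-1=4
CMP R2, 3  (cmp 4,3)
JGT top: taken
XOR R3, 14 → R3=13^14=3
ADD R3, 2 → R3=3+2=5
SUB R2, 1 → R2=4-1=3
CMP R2, 3  (cmp 3,3)
JGT top: not taken
halt.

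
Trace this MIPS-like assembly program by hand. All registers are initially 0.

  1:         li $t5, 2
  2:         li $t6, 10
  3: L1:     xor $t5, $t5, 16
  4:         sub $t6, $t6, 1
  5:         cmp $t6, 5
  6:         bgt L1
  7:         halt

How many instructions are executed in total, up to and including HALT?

after li $t5, 2: $t5=2
after li $t6, 10: $t6=10
after xor $t5, $t5, 16: $t5=2^16=18
after sub $t6, $t6, 1: $t6=10-1=9
cmp $t6, 5  (cmp 9,5)
bgt L1: taken
after xor $t5, $t5, 16: $t5=18^16=2
after sub $t6, $t6, 1: $t6=9-1=8
cmp $t6, 5  (cmp 8,5)
bgt L1: taken
after xor $t5, $t5, 16: $t5=2^16=18
after sub $t6, $t6, 1: $t6=8-1=7
cmp $t6, 5  (cmp 7,5)
bgt L1: taken
after xor $t5, $t5, 16: $t5=18^16=2
after sub $t6, $t6, 1: $t6=7-1=6
cmp $t6, 5  (cmp 6,5)
bgt L1: taken
after xor $t5, $t5, 16: $t5=2^16=18
after sub $t6, $t6, 1: $t6=6-1=5
cmp $t6, 5  (cmp 5,5)
bgt L1: not taken
halt.
Total executed instructions: 23.

23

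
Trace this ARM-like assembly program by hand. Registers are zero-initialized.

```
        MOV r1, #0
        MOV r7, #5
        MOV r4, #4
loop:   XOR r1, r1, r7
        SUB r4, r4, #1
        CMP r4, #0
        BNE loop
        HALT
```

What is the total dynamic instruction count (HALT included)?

r1=0
r7=5
r4=4
r1=0^5=5
r4=4-1=3
CMP r4, #0  (cmp 3,0)
BNE loop: taken
r1=5^5=0
r4=3-1=2
CMP r4, #0  (cmp 2,0)
BNE loop: taken
r1=0^5=5
r4=2-1=1
CMP r4, #0  (cmp 1,0)
BNE loop: taken
r1=5^5=0
r4=1-1=0
CMP r4, #0  (cmp 0,0)
BNE loop: not taken
halt.
Total executed instructions: 20.

20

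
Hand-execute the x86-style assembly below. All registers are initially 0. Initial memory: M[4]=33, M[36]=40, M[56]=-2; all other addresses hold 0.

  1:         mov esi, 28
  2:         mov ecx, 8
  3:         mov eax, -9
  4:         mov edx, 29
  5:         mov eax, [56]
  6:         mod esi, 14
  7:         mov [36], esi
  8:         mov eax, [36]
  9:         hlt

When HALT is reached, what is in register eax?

esi=28
ecx=8
eax=-9
edx=29
eax=M[56]=-2
esi=28%14=0
mov [36], esi → M[36]=0
eax=M[36]=0
halt.

0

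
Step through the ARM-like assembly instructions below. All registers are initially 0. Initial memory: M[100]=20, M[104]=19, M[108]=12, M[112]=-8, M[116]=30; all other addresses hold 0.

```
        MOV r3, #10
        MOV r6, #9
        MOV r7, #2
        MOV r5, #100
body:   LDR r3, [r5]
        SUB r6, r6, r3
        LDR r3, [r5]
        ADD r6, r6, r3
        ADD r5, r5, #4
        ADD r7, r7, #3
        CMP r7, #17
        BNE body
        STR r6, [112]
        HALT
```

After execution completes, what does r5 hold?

MOV r3, #10 → r3=10
MOV r6, #9 → r6=9
MOV r7, #2 → r7=2
MOV r5, #100 → r5=100
LDR r3, [r5] → r3=M[100]=20
SUB r6, r6, r3 → r6=9-20=-11
LDR r3, [r5] → r3=M[100]=20
ADD r6, r6, r3 → r6=(-11)+20=9
ADD r5, r5, #4 → r5=100+4=104
ADD r7, r7, #3 → r7=2+3=5
CMP r7, #17  (cmp 5,17)
BNE body: taken
LDR r3, [r5] → r3=M[104]=19
SUB r6, r6, r3 → r6=9-19=-10
LDR r3, [r5] → r3=M[104]=19
ADD r6, r6, r3 → r6=(-10)+19=9
ADD r5, r5, #4 → r5=104+4=108
ADD r7, r7, #3 → r7=5+3=8
CMP r7, #17  (cmp 8,17)
BNE body: taken
LDR r3, [r5] → r3=M[108]=12
SUB r6, r6, r3 → r6=9-12=-3
LDR r3, [r5] → r3=M[108]=12
ADD r6, r6, r3 → r6=(-3)+12=9
ADD r5, r5, #4 → r5=108+4=112
ADD r7, r7, #3 → r7=8+3=11
CMP r7, #17  (cmp 11,17)
BNE body: taken
LDR r3, [r5] → r3=M[112]=-8
SUB r6, r6, r3 → r6=9-(-8)=17
LDR r3, [r5] → r3=M[112]=-8
ADD r6, r6, r3 → r6=17+(-8)=9
ADD r5, r5, #4 → r5=112+4=116
ADD r7, r7, #3 → r7=11+3=14
CMP r7, #17  (cmp 14,17)
BNE body: taken
LDR r3, [r5] → r3=M[116]=30
SUB r6, r6, r3 → r6=9-30=-21
LDR r3, [r5] → r3=M[116]=30
ADD r6, r6, r3 → r6=(-21)+30=9
ADD r5, r5, #4 → r5=116+4=120
ADD r7, r7, #3 → r7=14+3=17
CMP r7, #17  (cmp 17,17)
BNE body: not taken
STR r6, [112] → M[112]=9
halt.

120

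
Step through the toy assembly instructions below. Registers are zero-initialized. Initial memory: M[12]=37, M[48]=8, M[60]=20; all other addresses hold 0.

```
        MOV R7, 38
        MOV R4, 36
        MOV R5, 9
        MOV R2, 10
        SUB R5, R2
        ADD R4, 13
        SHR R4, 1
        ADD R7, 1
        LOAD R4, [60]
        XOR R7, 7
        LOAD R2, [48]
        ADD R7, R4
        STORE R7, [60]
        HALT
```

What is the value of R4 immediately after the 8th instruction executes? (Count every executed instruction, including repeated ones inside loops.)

R7=38
R4=36
R5=9
R2=10
R5=9-10=-1
R4=36+13=49
R4=49>>1=24
R7=38+1=39
After step 8: R4 = 24.

24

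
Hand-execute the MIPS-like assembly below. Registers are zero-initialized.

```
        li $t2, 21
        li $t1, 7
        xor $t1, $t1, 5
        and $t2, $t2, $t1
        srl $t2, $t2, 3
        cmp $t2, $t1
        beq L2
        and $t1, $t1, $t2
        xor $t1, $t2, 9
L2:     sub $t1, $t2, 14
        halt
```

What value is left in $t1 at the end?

-14

after li $t2, 21: $t2=21
after li $t1, 7: $t1=7
after xor $t1, $t1, 5: $t1=7^5=2
after and $t2, $t2, $t1: $t2=21&2=0
after srl $t2, $t2, 3: $t2=0>>3=0
cmp $t2, $t1  (cmp 0,2)
beq L2: not taken
after and $t1, $t1, $t2: $t1=2&0=0
after xor $t1, $t2, 9: $t1=0^9=9
after sub $t1, $t2, 14: $t1=0-14=-14
halt.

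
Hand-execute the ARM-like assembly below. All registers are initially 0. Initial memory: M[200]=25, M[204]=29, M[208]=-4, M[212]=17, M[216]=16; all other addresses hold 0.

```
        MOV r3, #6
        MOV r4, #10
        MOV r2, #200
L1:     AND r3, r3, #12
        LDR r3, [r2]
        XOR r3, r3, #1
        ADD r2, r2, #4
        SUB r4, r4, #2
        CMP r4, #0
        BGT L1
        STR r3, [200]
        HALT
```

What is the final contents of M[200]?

17

r3=6
r4=10
r2=200
r3=6&12=4
r3=M[200]=25
r3=25^1=24
r2=200+4=204
r4=10-2=8
CMP r4, #0  (cmp 8,0)
BGT L1: taken
r3=24&12=8
r3=M[204]=29
r3=29^1=28
r2=204+4=208
r4=8-2=6
CMP r4, #0  (cmp 6,0)
BGT L1: taken
r3=28&12=12
r3=M[208]=-4
r3=(-4)^1=-3
r2=208+4=212
r4=6-2=4
CMP r4, #0  (cmp 4,0)
BGT L1: taken
r3=(-3)&12=12
r3=M[212]=17
r3=17^1=16
r2=212+4=216
r4=4-2=2
CMP r4, #0  (cmp 2,0)
BGT L1: taken
r3=16&12=0
r3=M[216]=16
r3=16^1=17
r2=216+4=220
r4=2-2=0
CMP r4, #0  (cmp 0,0)
BGT L1: not taken
STR r3, [200] → M[200]=17
halt.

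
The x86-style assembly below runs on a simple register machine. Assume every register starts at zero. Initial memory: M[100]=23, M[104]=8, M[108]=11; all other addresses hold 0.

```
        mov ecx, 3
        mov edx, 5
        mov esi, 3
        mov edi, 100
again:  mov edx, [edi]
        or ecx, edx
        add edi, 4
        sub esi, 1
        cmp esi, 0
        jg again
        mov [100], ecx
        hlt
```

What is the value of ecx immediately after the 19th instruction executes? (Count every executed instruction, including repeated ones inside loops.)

31

after mov ecx, 3: ecx=3
after mov edx, 5: edx=5
after mov esi, 3: esi=3
after mov edi, 100: edi=100
after mov edx, [edi]: edx=M[100]=23
after or ecx, edx: ecx=3|23=23
after add edi, 4: edi=100+4=104
after sub esi, 1: esi=3-1=2
cmp esi, 0  (cmp 2,0)
jg again: taken
after mov edx, [edi]: edx=M[104]=8
after or ecx, edx: ecx=23|8=31
after add edi, 4: edi=104+4=108
after sub esi, 1: esi=2-1=1
cmp esi, 0  (cmp 1,0)
jg again: taken
after mov edx, [edi]: edx=M[108]=11
after or ecx, edx: ecx=31|11=31
after add edi, 4: edi=108+4=112
After step 19: ecx = 31.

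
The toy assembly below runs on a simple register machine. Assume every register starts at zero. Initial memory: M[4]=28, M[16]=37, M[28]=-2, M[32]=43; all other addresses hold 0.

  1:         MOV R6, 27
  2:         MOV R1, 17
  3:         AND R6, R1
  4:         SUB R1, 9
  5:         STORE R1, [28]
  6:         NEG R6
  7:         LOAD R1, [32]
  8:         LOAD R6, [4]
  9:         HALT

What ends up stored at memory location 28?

8

after MOV R6, 27: R6=27
after MOV R1, 17: R1=17
after AND R6, R1: R6=27&17=17
after SUB R1, 9: R1=17-9=8
STORE R1, [28] → M[28]=8
after NEG R6: R6=-(17)=-17
after LOAD R1, [32]: R1=M[32]=43
after LOAD R6, [4]: R6=M[4]=28
halt.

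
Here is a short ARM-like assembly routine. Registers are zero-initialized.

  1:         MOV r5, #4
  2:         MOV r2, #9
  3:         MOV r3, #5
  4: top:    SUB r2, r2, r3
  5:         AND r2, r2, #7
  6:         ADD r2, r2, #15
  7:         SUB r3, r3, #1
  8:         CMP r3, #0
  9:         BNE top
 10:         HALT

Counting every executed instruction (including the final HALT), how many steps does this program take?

after MOV r5, #4: r5=4
after MOV r2, #9: r2=9
after MOV r3, #5: r3=5
after SUB r2, r2, r3: r2=9-5=4
after AND r2, r2, #7: r2=4&7=4
after ADD r2, r2, #15: r2=4+15=19
after SUB r3, r3, #1: r3=5-1=4
CMP r3, #0  (cmp 4,0)
BNE top: taken
after SUB r2, r2, r3: r2=19-4=15
after AND r2, r2, #7: r2=15&7=7
after ADD r2, r2, #15: r2=7+15=22
after SUB r3, r3, #1: r3=4-1=3
CMP r3, #0  (cmp 3,0)
BNE top: taken
after SUB r2, r2, r3: r2=22-3=19
after AND r2, r2, #7: r2=19&7=3
after ADD r2, r2, #15: r2=3+15=18
after SUB r3, r3, #1: r3=3-1=2
CMP r3, #0  (cmp 2,0)
BNE top: taken
after SUB r2, r2, r3: r2=18-2=16
after AND r2, r2, #7: r2=16&7=0
after ADD r2, r2, #15: r2=0+15=15
after SUB r3, r3, #1: r3=2-1=1
CMP r3, #0  (cmp 1,0)
BNE top: taken
after SUB r2, r2, r3: r2=15-1=14
after AND r2, r2, #7: r2=14&7=6
after ADD r2, r2, #15: r2=6+15=21
after SUB r3, r3, #1: r3=1-1=0
CMP r3, #0  (cmp 0,0)
BNE top: not taken
halt.
Total executed instructions: 34.

34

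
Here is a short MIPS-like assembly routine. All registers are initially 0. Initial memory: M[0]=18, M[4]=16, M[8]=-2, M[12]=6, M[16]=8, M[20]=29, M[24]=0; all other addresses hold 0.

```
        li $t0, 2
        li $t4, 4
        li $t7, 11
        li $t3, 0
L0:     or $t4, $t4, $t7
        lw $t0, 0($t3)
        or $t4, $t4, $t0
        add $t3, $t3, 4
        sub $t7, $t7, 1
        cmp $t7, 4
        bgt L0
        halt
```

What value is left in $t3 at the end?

28

li $t0, 2 → $t0=2
li $t4, 4 → $t4=4
li $t7, 11 → $t7=11
li $t3, 0 → $t3=0
or $t4, $t4, $t7 → $t4=4|11=15
lw $t0, 0($t3) → $t0=M[0]=18
or $t4, $t4, $t0 → $t4=15|18=31
add $t3, $t3, 4 → $t3=0+4=4
sub $t7, $t7, 1 → $t7=11-1=10
cmp $t7, 4  (cmp 10,4)
bgt L0: taken
or $t4, $t4, $t7 → $t4=31|10=31
lw $t0, 0($t3) → $t0=M[4]=16
or $t4, $t4, $t0 → $t4=31|16=31
add $t3, $t3, 4 → $t3=4+4=8
sub $t7, $t7, 1 → $t7=10-1=9
cmp $t7, 4  (cmp 9,4)
bgt L0: taken
or $t4, $t4, $t7 → $t4=31|9=31
lw $t0, 0($t3) → $t0=M[8]=-2
or $t4, $t4, $t0 → $t4=31|(-2)=-1
add $t3, $t3, 4 → $t3=8+4=12
sub $t7, $t7, 1 → $t7=9-1=8
cmp $t7, 4  (cmp 8,4)
bgt L0: taken
or $t4, $t4, $t7 → $t4=(-1)|8=-1
lw $t0, 0($t3) → $t0=M[12]=6
or $t4, $t4, $t0 → $t4=(-1)|6=-1
add $t3, $t3, 4 → $t3=12+4=16
sub $t7, $t7, 1 → $t7=8-1=7
cmp $t7, 4  (cmp 7,4)
bgt L0: taken
or $t4, $t4, $t7 → $t4=(-1)|7=-1
lw $t0, 0($t3) → $t0=M[16]=8
or $t4, $t4, $t0 → $t4=(-1)|8=-1
add $t3, $t3, 4 → $t3=16+4=20
sub $t7, $t7, 1 → $t7=7-1=6
cmp $t7, 4  (cmp 6,4)
bgt L0: taken
or $t4, $t4, $t7 → $t4=(-1)|6=-1
lw $t0, 0($t3) → $t0=M[20]=29
or $t4, $t4, $t0 → $t4=(-1)|29=-1
add $t3, $t3, 4 → $t3=20+4=24
sub $t7, $t7, 1 → $t7=6-1=5
cmp $t7, 4  (cmp 5,4)
bgt L0: taken
or $t4, $t4, $t7 → $t4=(-1)|5=-1
lw $t0, 0($t3) → $t0=M[24]=0
or $t4, $t4, $t0 → $t4=(-1)|0=-1
add $t3, $t3, 4 → $t3=24+4=28
sub $t7, $t7, 1 → $t7=5-1=4
cmp $t7, 4  (cmp 4,4)
bgt L0: not taken
halt.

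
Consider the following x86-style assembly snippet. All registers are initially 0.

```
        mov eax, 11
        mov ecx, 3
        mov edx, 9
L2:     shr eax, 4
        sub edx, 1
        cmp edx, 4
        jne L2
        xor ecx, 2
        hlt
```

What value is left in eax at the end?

0

eax=11
ecx=3
edx=9
eax=11>>4=0
edx=9-1=8
cmp edx, 4  (cmp 8,4)
jne L2: taken
eax=0>>4=0
edx=8-1=7
cmp edx, 4  (cmp 7,4)
jne L2: taken
eax=0>>4=0
edx=7-1=6
cmp edx, 4  (cmp 6,4)
jne L2: taken
eax=0>>4=0
edx=6-1=5
cmp edx, 4  (cmp 5,4)
jne L2: taken
eax=0>>4=0
edx=5-1=4
cmp edx, 4  (cmp 4,4)
jne L2: not taken
ecx=3^2=1
halt.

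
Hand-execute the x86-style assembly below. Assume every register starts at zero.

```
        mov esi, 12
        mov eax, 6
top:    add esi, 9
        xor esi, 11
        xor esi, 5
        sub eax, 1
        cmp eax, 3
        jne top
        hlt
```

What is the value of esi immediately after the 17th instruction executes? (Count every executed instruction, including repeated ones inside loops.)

after mov esi, 12: esi=12
after mov eax, 6: eax=6
after add esi, 9: esi=12+9=21
after xor esi, 11: esi=21^11=30
after xor esi, 5: esi=30^5=27
after sub eax, 1: eax=6-1=5
cmp eax, 3  (cmp 5,3)
jne top: taken
after add esi, 9: esi=27+9=36
after xor esi, 11: esi=36^11=47
after xor esi, 5: esi=47^5=42
after sub eax, 1: eax=5-1=4
cmp eax, 3  (cmp 4,3)
jne top: taken
after add esi, 9: esi=42+9=51
after xor esi, 11: esi=51^11=56
after xor esi, 5: esi=56^5=61
After step 17: esi = 61.

61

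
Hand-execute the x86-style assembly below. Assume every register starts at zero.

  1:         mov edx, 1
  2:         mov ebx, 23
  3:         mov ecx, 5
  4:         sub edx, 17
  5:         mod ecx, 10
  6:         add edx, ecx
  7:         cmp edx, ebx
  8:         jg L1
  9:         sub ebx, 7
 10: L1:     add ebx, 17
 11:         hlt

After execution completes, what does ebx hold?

mov edx, 1 → edx=1
mov ebx, 23 → ebx=23
mov ecx, 5 → ecx=5
sub edx, 17 → edx=1-17=-16
mod ecx, 10 → ecx=5%10=5
add edx, ecx → edx=(-16)+5=-11
cmp edx, ebx  (cmp -11,23)
jg L1: not taken
sub ebx, 7 → ebx=23-7=16
add ebx, 17 → ebx=16+17=33
halt.

33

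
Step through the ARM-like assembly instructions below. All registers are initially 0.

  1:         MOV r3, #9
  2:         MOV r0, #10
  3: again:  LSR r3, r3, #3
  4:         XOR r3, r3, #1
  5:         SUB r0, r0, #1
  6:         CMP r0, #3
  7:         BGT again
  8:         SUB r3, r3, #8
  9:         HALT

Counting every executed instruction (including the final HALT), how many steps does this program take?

39

r3=9
r0=10
r3=9>>3=1
r3=1^1=0
r0=10-1=9
CMP r0, #3  (cmp 9,3)
BGT again: taken
r3=0>>3=0
r3=0^1=1
r0=9-1=8
CMP r0, #3  (cmp 8,3)
BGT again: taken
r3=1>>3=0
r3=0^1=1
r0=8-1=7
CMP r0, #3  (cmp 7,3)
BGT again: taken
r3=1>>3=0
r3=0^1=1
r0=7-1=6
CMP r0, #3  (cmp 6,3)
BGT again: taken
r3=1>>3=0
r3=0^1=1
r0=6-1=5
CMP r0, #3  (cmp 5,3)
BGT again: taken
r3=1>>3=0
r3=0^1=1
r0=5-1=4
CMP r0, #3  (cmp 4,3)
BGT again: taken
r3=1>>3=0
r3=0^1=1
r0=4-1=3
CMP r0, #3  (cmp 3,3)
BGT again: not taken
r3=1-8=-7
halt.
Total executed instructions: 39.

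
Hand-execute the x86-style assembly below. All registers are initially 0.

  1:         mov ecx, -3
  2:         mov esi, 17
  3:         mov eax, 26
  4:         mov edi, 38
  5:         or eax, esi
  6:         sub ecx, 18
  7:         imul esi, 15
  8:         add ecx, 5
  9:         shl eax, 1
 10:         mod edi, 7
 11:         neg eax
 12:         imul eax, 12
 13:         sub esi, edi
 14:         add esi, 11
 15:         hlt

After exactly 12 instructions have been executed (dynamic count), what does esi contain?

ecx=-3
esi=17
eax=26
edi=38
eax=26|17=27
ecx=(-3)-18=-21
esi=17*15=255
ecx=(-21)+5=-16
eax=27<<1=54
edi=38%7=3
eax=-(54)=-54
eax=(-54)*12=-648
After step 12: esi = 255.

255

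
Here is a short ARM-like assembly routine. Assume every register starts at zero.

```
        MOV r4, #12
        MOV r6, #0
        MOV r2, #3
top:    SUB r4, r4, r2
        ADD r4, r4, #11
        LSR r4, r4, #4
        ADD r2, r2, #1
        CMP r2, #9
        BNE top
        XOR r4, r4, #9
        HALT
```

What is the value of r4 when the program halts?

after MOV r4, #12: r4=12
after MOV r6, #0: r6=0
after MOV r2, #3: r2=3
after SUB r4, r4, r2: r4=12-3=9
after ADD r4, r4, #11: r4=9+11=20
after LSR r4, r4, #4: r4=20>>4=1
after ADD r2, r2, #1: r2=3+1=4
CMP r2, #9  (cmp 4,9)
BNE top: taken
after SUB r4, r4, r2: r4=1-4=-3
after ADD r4, r4, #11: r4=(-3)+11=8
after LSR r4, r4, #4: r4=8>>4=0
after ADD r2, r2, #1: r2=4+1=5
CMP r2, #9  (cmp 5,9)
BNE top: taken
after SUB r4, r4, r2: r4=0-5=-5
after ADD r4, r4, #11: r4=(-5)+11=6
after LSR r4, r4, #4: r4=6>>4=0
after ADD r2, r2, #1: r2=5+1=6
CMP r2, #9  (cmp 6,9)
BNE top: taken
after SUB r4, r4, r2: r4=0-6=-6
after ADD r4, r4, #11: r4=(-6)+11=5
after LSR r4, r4, #4: r4=5>>4=0
after ADD r2, r2, #1: r2=6+1=7
CMP r2, #9  (cmp 7,9)
BNE top: taken
after SUB r4, r4, r2: r4=0-7=-7
after ADD r4, r4, #11: r4=(-7)+11=4
after LSR r4, r4, #4: r4=4>>4=0
after ADD r2, r2, #1: r2=7+1=8
CMP r2, #9  (cmp 8,9)
BNE top: taken
after SUB r4, r4, r2: r4=0-8=-8
after ADD r4, r4, #11: r4=(-8)+11=3
after LSR r4, r4, #4: r4=3>>4=0
after ADD r2, r2, #1: r2=8+1=9
CMP r2, #9  (cmp 9,9)
BNE top: not taken
after XOR r4, r4, #9: r4=0^9=9
halt.

9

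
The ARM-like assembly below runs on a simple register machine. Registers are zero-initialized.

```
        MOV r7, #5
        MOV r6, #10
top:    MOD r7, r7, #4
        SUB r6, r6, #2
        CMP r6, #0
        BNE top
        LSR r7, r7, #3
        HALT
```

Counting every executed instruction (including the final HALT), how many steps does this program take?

24

r7=5
r6=10
r7=5%4=1
r6=10-2=8
CMP r6, #0  (cmp 8,0)
BNE top: taken
r7=1%4=1
r6=8-2=6
CMP r6, #0  (cmp 6,0)
BNE top: taken
r7=1%4=1
r6=6-2=4
CMP r6, #0  (cmp 4,0)
BNE top: taken
r7=1%4=1
r6=4-2=2
CMP r6, #0  (cmp 2,0)
BNE top: taken
r7=1%4=1
r6=2-2=0
CMP r6, #0  (cmp 0,0)
BNE top: not taken
r7=1>>3=0
halt.
Total executed instructions: 24.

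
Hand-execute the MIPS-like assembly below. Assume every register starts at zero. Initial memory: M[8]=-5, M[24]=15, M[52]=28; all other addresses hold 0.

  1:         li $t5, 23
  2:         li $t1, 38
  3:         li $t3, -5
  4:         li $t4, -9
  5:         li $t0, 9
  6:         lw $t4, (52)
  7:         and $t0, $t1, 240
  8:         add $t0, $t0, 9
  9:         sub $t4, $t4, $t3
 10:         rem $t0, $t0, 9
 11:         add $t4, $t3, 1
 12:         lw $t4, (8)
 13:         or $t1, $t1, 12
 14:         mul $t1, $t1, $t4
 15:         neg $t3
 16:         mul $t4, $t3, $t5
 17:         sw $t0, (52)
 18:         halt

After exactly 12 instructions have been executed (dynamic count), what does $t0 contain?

5

li $t5, 23 → $t5=23
li $t1, 38 → $t1=38
li $t3, -5 → $t3=-5
li $t4, -9 → $t4=-9
li $t0, 9 → $t0=9
lw $t4, (52) → $t4=M[52]=28
and $t0, $t1, 240 → $t0=38&240=32
add $t0, $t0, 9 → $t0=32+9=41
sub $t4, $t4, $t3 → $t4=28-(-5)=33
rem $t0, $t0, 9 → $t0=41%9=5
add $t4, $t3, 1 → $t4=(-5)+1=-4
lw $t4, (8) → $t4=M[8]=-5
After step 12: $t0 = 5.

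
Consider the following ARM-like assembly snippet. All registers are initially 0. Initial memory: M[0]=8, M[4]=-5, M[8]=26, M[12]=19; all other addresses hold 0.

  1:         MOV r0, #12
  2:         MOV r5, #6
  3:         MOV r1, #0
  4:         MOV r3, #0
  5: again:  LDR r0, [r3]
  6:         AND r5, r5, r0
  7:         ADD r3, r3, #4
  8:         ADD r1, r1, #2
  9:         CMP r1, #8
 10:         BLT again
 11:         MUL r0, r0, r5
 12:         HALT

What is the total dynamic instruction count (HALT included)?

after MOV r0, #12: r0=12
after MOV r5, #6: r5=6
after MOV r1, #0: r1=0
after MOV r3, #0: r3=0
after LDR r0, [r3]: r0=M[0]=8
after AND r5, r5, r0: r5=6&8=0
after ADD r3, r3, #4: r3=0+4=4
after ADD r1, r1, #2: r1=0+2=2
CMP r1, #8  (cmp 2,8)
BLT again: taken
after LDR r0, [r3]: r0=M[4]=-5
after AND r5, r5, r0: r5=0&(-5)=0
after ADD r3, r3, #4: r3=4+4=8
after ADD r1, r1, #2: r1=2+2=4
CMP r1, #8  (cmp 4,8)
BLT again: taken
after LDR r0, [r3]: r0=M[8]=26
after AND r5, r5, r0: r5=0&26=0
after ADD r3, r3, #4: r3=8+4=12
after ADD r1, r1, #2: r1=4+2=6
CMP r1, #8  (cmp 6,8)
BLT again: taken
after LDR r0, [r3]: r0=M[12]=19
after AND r5, r5, r0: r5=0&19=0
after ADD r3, r3, #4: r3=12+4=16
after ADD r1, r1, #2: r1=6+2=8
CMP r1, #8  (cmp 8,8)
BLT again: not taken
after MUL r0, r0, r5: r0=19*0=0
halt.
Total executed instructions: 30.

30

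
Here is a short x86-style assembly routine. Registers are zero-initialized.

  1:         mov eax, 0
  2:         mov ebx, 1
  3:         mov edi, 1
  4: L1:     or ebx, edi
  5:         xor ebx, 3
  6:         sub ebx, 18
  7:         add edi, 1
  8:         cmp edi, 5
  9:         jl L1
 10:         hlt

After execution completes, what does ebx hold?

-69

after mov eax, 0: eax=0
after mov ebx, 1: ebx=1
after mov edi, 1: edi=1
after or ebx, edi: ebx=1|1=1
after xor ebx, 3: ebx=1^3=2
after sub ebx, 18: ebx=2-18=-16
after add edi, 1: edi=1+1=2
cmp edi, 5  (cmp 2,5)
jl L1: taken
after or ebx, edi: ebx=(-16)|2=-14
after xor ebx, 3: ebx=(-14)^3=-15
after sub ebx, 18: ebx=(-15)-18=-33
after add edi, 1: edi=2+1=3
cmp edi, 5  (cmp 3,5)
jl L1: taken
after or ebx, edi: ebx=(-33)|3=-33
after xor ebx, 3: ebx=(-33)^3=-36
after sub ebx, 18: ebx=(-36)-18=-54
after add edi, 1: edi=3+1=4
cmp edi, 5  (cmp 4,5)
jl L1: taken
after or ebx, edi: ebx=(-54)|4=-50
after xor ebx, 3: ebx=(-50)^3=-51
after sub ebx, 18: ebx=(-51)-18=-69
after add edi, 1: edi=4+1=5
cmp edi, 5  (cmp 5,5)
jl L1: not taken
halt.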